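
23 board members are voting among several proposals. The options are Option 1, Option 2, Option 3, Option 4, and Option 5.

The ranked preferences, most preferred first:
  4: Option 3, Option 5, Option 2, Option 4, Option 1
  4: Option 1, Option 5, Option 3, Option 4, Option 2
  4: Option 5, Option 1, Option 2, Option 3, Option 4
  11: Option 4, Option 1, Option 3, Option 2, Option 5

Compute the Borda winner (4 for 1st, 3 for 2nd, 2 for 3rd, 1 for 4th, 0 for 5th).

Option 1: 4×0 + 4×4 + 4×3 + 11×3 = 61
Option 2: 4×2 + 4×0 + 4×2 + 11×1 = 27
Option 3: 4×4 + 4×2 + 4×1 + 11×2 = 50
Option 4: 4×1 + 4×1 + 4×0 + 11×4 = 52
Option 5: 4×3 + 4×3 + 4×4 + 11×0 = 40

Option 1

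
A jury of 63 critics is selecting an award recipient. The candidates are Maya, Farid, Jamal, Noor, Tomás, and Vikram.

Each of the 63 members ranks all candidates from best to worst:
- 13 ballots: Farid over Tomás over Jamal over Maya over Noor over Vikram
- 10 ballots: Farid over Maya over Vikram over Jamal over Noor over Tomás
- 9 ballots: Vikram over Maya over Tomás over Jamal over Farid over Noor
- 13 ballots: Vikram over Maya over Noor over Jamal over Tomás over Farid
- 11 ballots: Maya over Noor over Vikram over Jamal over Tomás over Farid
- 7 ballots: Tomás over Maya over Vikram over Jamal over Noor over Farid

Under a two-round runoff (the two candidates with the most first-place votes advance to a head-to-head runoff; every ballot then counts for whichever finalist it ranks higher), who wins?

Vikram

Round 1 first-place votes: Maya 11, Farid 23, Jamal 0, Noor 0, Tomás 7, Vikram 22. Farid and Vikram advance.
Runoff: Farid is ranked above Vikram on 23 ballots, Vikram above Farid on 40.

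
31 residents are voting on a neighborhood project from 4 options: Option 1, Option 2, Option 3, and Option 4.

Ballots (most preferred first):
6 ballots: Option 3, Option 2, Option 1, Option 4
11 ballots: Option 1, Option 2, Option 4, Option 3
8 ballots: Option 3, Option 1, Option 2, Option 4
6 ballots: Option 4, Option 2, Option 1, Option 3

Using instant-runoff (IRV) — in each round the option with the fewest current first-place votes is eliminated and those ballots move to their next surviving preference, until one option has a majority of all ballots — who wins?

Option 1

Round 1: Option 1 11, Option 2 0, Option 3 14, Option 4 6. Option 2 eliminated.
Round 2: Option 1 11, Option 3 14, Option 4 6. Option 4 eliminated.
Round 3: Option 1 17, Option 3 14. Option 1 has a majority (≥16).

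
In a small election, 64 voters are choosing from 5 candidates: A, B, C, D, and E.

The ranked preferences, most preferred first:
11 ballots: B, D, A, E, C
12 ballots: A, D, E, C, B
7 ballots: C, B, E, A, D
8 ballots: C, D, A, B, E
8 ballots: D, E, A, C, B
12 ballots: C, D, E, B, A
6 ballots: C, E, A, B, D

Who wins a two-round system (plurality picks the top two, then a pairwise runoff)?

C

Round 1 first-place votes: A 12, B 11, C 33, D 8, E 0. C and A advance.
Runoff: C is ranked above A on 33 ballots, A above C on 31.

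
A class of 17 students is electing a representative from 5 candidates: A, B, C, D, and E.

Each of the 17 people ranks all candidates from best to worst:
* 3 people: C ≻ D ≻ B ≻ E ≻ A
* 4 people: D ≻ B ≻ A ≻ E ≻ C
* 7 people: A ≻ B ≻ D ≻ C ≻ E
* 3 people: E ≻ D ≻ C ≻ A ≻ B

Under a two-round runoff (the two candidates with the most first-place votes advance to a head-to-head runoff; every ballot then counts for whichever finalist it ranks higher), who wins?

Round 1 first-place votes: A 7, B 0, C 3, D 4, E 3. A and D advance.
Runoff: A is ranked above D on 7 ballots, D above A on 10.

D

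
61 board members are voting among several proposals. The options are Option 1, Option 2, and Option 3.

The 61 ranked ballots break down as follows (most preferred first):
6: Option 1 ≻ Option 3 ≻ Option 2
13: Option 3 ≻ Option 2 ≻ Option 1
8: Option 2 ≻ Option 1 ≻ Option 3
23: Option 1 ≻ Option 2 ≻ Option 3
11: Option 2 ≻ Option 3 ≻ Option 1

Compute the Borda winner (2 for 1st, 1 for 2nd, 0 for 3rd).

Option 1: 6×2 + 13×0 + 8×1 + 23×2 + 11×0 = 66
Option 2: 6×0 + 13×1 + 8×2 + 23×1 + 11×2 = 74
Option 3: 6×1 + 13×2 + 8×0 + 23×0 + 11×1 = 43

Option 2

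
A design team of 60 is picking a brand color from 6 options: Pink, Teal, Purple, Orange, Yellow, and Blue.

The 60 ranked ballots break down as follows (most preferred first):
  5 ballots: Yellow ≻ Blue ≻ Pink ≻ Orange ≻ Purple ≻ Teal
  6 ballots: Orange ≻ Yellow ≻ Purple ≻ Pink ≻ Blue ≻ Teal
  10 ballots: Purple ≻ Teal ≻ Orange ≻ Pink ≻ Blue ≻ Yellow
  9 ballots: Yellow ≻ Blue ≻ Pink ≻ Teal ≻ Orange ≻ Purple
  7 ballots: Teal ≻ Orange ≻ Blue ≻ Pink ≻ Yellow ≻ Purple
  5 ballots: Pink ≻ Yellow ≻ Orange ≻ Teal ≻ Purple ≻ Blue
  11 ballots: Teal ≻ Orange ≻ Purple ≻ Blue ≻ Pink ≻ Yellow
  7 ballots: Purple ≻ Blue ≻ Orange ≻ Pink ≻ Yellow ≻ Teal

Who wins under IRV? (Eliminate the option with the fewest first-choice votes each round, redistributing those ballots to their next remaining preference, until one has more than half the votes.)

Round 1: Pink 5, Teal 18, Purple 17, Orange 6, Yellow 14, Blue 0. Blue eliminated.
Round 2: Pink 5, Teal 18, Purple 17, Orange 6, Yellow 14. Pink eliminated.
Round 3: Teal 18, Purple 17, Orange 6, Yellow 19. Orange eliminated.
Round 4: Teal 18, Purple 17, Yellow 25. Purple eliminated.
Round 5: Teal 28, Yellow 32. Yellow has a majority (≥31).

Yellow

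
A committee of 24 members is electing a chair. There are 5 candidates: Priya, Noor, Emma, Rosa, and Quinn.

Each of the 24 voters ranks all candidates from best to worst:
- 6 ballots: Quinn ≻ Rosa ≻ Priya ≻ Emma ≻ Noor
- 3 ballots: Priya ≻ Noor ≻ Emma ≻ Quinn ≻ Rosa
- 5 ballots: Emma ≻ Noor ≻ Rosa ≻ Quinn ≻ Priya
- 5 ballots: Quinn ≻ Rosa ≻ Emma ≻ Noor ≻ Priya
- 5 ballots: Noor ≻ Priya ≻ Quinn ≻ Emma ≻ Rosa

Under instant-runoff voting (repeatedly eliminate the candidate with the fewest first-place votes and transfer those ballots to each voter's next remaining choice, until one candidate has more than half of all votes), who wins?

Noor

Round 1: Priya 3, Noor 5, Emma 5, Rosa 0, Quinn 11. Rosa eliminated.
Round 2: Priya 3, Noor 5, Emma 5, Quinn 11. Priya eliminated.
Round 3: Noor 8, Emma 5, Quinn 11. Emma eliminated.
Round 4: Noor 13, Quinn 11. Noor has a majority (≥13).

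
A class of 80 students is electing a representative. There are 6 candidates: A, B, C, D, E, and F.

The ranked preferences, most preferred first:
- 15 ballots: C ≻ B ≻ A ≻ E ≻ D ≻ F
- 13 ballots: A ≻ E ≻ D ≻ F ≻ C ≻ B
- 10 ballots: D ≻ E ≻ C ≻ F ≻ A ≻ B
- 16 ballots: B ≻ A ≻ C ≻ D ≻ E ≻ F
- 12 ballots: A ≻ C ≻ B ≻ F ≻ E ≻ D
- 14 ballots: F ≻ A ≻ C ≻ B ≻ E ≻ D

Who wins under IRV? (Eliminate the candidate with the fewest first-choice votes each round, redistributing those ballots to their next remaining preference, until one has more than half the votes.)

Round 1: A 25, B 16, C 15, D 10, E 0, F 14. E eliminated.
Round 2: A 25, B 16, C 15, D 10, F 14. D eliminated.
Round 3: A 25, B 16, C 25, F 14. F eliminated.
Round 4: A 39, B 16, C 25. B eliminated.
Round 5: A 55, C 25. A has a majority (≥41).

A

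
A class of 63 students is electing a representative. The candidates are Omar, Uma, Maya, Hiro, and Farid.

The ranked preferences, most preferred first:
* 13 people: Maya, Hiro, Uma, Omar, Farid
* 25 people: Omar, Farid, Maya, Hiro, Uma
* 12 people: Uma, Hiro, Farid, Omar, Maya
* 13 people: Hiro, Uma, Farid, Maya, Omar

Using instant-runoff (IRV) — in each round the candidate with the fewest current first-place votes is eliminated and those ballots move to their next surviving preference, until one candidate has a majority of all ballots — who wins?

Hiro

Round 1: Omar 25, Uma 12, Maya 13, Hiro 13, Farid 0. Farid eliminated.
Round 2: Omar 25, Uma 12, Maya 13, Hiro 13. Uma eliminated.
Round 3: Omar 25, Maya 13, Hiro 25. Maya eliminated.
Round 4: Omar 25, Hiro 38. Hiro has a majority (≥32).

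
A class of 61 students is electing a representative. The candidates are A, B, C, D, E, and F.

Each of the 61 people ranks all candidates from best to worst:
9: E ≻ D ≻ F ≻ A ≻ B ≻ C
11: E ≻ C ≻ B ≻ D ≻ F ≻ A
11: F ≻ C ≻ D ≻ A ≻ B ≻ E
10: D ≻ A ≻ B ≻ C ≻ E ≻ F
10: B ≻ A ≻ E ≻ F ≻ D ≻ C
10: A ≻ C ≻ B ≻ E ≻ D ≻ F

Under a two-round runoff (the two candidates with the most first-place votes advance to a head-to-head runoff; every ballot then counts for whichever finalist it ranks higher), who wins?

E

Round 1 first-place votes: A 10, B 10, C 0, D 10, E 20, F 11. E and F advance.
Runoff: E is ranked above F on 50 ballots, F above E on 11.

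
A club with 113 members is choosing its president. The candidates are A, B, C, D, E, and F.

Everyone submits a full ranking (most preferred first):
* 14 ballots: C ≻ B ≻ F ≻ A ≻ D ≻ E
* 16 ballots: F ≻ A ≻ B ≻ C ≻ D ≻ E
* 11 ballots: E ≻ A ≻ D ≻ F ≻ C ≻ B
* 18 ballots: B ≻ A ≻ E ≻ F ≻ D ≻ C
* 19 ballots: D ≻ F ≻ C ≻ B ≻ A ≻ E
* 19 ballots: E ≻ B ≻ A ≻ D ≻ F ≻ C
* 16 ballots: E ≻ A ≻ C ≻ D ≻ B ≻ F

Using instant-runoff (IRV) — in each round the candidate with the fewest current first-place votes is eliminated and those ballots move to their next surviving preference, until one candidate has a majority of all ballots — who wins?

B

Round 1: A 0, B 18, C 14, D 19, E 46, F 16. A eliminated.
Round 2: B 18, C 14, D 19, E 46, F 16. C eliminated.
Round 3: B 32, D 19, E 46, F 16. F eliminated.
Round 4: B 48, D 19, E 46. D eliminated.
Round 5: B 67, E 46. B has a majority (≥57).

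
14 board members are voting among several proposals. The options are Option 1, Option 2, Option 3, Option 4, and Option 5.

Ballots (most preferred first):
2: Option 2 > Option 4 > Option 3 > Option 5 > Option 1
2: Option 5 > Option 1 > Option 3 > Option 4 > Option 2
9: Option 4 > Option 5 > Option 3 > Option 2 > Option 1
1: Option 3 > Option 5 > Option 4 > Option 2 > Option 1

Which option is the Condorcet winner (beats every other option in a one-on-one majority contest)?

Option 4

Option 4 vs Option 1: 12–2
Option 4 vs Option 2: 12–2
Option 4 vs Option 3: 11–3
Option 4 vs Option 5: 11–3
Option 4 beats every other option.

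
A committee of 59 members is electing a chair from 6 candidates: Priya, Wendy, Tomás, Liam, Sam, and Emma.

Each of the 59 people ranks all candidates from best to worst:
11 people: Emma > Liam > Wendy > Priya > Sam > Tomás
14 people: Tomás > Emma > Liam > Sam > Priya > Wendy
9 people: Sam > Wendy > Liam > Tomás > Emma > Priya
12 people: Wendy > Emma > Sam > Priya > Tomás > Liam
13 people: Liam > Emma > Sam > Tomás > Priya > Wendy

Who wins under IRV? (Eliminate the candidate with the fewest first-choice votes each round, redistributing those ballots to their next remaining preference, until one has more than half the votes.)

Liam

Round 1: Priya 0, Wendy 12, Tomás 14, Liam 13, Sam 9, Emma 11. Priya eliminated.
Round 2: Wendy 12, Tomás 14, Liam 13, Sam 9, Emma 11. Sam eliminated.
Round 3: Wendy 21, Tomás 14, Liam 13, Emma 11. Emma eliminated.
Round 4: Wendy 21, Tomás 14, Liam 24. Tomás eliminated.
Round 5: Wendy 21, Liam 38. Liam has a majority (≥30).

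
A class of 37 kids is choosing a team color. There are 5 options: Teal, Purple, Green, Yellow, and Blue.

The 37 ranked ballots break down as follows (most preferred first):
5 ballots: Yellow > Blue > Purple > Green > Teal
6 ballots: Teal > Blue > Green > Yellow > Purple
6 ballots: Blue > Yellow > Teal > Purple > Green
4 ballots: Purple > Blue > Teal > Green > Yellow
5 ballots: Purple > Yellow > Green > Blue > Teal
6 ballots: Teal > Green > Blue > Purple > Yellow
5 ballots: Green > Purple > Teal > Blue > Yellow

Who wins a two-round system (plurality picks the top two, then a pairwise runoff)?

Round 1 first-place votes: Teal 12, Purple 9, Green 5, Yellow 5, Blue 6. Teal and Purple advance.
Runoff: Teal is ranked above Purple on 18 ballots, Purple above Teal on 19.

Purple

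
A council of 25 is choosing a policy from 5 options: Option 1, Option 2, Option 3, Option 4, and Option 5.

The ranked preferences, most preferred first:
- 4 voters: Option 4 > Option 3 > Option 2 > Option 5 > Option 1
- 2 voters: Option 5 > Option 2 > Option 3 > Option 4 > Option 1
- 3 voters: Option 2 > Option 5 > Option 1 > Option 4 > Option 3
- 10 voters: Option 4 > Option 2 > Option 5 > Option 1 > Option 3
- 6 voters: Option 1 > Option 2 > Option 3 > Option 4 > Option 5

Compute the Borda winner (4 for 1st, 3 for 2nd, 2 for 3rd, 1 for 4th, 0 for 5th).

Option 1: 4×0 + 2×0 + 3×2 + 10×1 + 6×4 = 40
Option 2: 4×2 + 2×3 + 3×4 + 10×3 + 6×3 = 74
Option 3: 4×3 + 2×2 + 3×0 + 10×0 + 6×2 = 28
Option 4: 4×4 + 2×1 + 3×1 + 10×4 + 6×1 = 67
Option 5: 4×1 + 2×4 + 3×3 + 10×2 + 6×0 = 41

Option 2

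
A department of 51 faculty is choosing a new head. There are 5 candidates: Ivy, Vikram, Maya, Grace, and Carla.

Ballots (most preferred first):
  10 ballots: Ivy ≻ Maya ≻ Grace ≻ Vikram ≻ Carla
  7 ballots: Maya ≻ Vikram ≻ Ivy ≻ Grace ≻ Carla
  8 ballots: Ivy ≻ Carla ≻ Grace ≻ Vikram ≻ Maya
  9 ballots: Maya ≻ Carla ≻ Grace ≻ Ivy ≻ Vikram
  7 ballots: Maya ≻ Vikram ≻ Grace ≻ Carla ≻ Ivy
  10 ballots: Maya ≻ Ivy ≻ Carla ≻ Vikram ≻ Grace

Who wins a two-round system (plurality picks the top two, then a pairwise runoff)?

Maya

Round 1 first-place votes: Ivy 18, Vikram 0, Maya 33, Grace 0, Carla 0. Maya and Ivy advance.
Runoff: Maya is ranked above Ivy on 33 ballots, Ivy above Maya on 18.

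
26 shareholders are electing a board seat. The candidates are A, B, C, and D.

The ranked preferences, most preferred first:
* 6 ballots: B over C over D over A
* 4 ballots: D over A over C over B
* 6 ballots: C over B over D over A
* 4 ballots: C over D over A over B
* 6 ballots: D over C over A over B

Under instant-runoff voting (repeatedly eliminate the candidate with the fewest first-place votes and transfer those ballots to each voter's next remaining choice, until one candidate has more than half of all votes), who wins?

C

Round 1: A 0, B 6, C 10, D 10. A eliminated.
Round 2: B 6, C 10, D 10. B eliminated.
Round 3: C 16, D 10. C has a majority (≥14).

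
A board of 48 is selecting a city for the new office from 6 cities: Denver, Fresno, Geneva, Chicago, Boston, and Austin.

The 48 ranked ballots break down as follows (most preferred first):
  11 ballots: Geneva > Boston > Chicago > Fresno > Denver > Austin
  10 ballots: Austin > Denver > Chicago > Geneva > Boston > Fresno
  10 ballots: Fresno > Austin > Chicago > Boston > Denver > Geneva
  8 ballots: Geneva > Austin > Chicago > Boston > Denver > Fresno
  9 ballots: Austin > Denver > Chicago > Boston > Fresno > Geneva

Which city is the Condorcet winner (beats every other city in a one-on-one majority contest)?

Austin

Austin vs Denver: 37–11
Austin vs Fresno: 27–21
Austin vs Geneva: 29–19
Austin vs Chicago: 37–11
Austin vs Boston: 37–11
Austin beats every other city.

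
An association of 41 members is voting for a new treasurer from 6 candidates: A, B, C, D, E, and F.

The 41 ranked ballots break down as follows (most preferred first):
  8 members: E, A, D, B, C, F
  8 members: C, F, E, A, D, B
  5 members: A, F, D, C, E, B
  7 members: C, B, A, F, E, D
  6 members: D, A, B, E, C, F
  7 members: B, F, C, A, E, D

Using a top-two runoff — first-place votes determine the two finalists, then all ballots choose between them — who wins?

C

Round 1 first-place votes: A 5, B 7, C 15, D 6, E 8, F 0. C and E advance.
Runoff: C is ranked above E on 27 ballots, E above C on 14.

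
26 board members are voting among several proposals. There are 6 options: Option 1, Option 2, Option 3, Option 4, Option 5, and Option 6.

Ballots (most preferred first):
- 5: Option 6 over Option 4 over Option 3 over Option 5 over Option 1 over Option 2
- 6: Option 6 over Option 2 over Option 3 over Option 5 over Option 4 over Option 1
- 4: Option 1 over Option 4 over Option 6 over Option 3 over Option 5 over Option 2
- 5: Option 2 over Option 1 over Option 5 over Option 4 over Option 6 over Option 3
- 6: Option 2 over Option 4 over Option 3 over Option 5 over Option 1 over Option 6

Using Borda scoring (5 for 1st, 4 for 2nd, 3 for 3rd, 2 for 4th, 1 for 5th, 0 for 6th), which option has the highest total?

Option 1: 5×1 + 6×0 + 4×5 + 5×4 + 6×1 = 51
Option 2: 5×0 + 6×4 + 4×0 + 5×5 + 6×5 = 79
Option 3: 5×3 + 6×3 + 4×2 + 5×0 + 6×3 = 59
Option 4: 5×4 + 6×1 + 4×4 + 5×2 + 6×4 = 76
Option 5: 5×2 + 6×2 + 4×1 + 5×3 + 6×2 = 53
Option 6: 5×5 + 6×5 + 4×3 + 5×1 + 6×0 = 72

Option 2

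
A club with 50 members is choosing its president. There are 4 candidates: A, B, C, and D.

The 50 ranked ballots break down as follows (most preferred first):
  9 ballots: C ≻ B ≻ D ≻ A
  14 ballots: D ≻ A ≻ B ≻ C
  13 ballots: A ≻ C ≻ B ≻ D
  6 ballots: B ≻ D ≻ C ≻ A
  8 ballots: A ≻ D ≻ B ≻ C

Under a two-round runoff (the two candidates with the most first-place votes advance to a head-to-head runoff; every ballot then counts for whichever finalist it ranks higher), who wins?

Round 1 first-place votes: A 21, B 6, C 9, D 14. A and D advance.
Runoff: A is ranked above D on 21 ballots, D above A on 29.

D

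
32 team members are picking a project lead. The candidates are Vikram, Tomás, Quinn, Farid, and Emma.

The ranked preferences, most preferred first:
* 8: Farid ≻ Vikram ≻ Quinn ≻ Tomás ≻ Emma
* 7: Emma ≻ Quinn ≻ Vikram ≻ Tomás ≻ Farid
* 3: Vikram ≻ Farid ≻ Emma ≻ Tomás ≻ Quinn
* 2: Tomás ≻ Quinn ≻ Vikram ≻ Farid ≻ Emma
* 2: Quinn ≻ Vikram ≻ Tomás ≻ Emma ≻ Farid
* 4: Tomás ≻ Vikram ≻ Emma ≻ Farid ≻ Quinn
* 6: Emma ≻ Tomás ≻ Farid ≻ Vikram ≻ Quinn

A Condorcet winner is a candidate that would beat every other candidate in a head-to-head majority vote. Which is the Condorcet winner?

Vikram

Vikram vs Tomás: 20–12
Vikram vs Quinn: 21–11
Vikram vs Farid: 18–14
Vikram vs Emma: 19–13
Vikram beats every other candidate.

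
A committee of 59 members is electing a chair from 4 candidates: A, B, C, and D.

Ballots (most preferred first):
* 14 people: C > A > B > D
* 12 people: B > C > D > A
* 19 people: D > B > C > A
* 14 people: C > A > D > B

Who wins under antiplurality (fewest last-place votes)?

C

Last-place votes: A 31, B 14, C 0, D 14.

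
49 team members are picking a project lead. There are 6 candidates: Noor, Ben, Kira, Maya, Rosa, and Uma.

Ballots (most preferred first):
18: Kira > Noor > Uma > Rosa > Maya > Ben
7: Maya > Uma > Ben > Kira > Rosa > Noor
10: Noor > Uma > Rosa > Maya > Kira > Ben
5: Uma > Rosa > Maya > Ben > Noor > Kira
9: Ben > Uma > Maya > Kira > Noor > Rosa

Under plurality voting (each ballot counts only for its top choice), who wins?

First-place votes: Noor 10, Ben 9, Kira 18, Maya 7, Rosa 0, Uma 5.

Kira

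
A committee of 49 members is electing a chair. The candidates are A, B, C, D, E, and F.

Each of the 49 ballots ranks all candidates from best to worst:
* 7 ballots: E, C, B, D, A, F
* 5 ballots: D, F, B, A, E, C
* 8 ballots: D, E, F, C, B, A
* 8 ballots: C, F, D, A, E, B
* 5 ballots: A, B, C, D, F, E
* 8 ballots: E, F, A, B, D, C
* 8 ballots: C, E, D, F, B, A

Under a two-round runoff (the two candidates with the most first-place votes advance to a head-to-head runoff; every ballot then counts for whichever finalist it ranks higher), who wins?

E

Round 1 first-place votes: A 5, B 0, C 16, D 13, E 15, F 0. C and E advance.
Runoff: C is ranked above E on 21 ballots, E above C on 28.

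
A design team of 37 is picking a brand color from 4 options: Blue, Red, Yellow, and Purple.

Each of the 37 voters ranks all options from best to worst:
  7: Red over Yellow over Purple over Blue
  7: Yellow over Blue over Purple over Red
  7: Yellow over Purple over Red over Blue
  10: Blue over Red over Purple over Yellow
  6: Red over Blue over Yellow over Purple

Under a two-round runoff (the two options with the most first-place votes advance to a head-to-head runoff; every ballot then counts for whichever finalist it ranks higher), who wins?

Round 1 first-place votes: Blue 10, Red 13, Yellow 14, Purple 0. Yellow and Red advance.
Runoff: Yellow is ranked above Red on 14 ballots, Red above Yellow on 23.

Red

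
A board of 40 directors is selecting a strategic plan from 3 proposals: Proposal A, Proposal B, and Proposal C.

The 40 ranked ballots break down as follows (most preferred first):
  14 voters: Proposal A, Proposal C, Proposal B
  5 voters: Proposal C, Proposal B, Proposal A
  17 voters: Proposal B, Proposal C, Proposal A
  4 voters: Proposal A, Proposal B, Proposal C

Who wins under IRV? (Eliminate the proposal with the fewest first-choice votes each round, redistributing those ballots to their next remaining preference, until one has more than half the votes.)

Round 1: Proposal A 18, Proposal B 17, Proposal C 5. Proposal C eliminated.
Round 2: Proposal A 18, Proposal B 22. Proposal B has a majority (≥21).

Proposal B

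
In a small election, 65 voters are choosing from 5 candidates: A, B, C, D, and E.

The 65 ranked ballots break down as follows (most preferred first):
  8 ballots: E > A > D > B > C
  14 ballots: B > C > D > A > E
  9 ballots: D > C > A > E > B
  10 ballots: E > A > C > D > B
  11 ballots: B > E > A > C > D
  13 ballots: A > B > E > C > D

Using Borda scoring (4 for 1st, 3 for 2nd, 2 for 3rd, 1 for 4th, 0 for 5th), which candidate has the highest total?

A: 8×3 + 14×1 + 9×2 + 10×3 + 11×2 + 13×4 = 160
B: 8×1 + 14×4 + 9×0 + 10×0 + 11×4 + 13×3 = 147
C: 8×0 + 14×3 + 9×3 + 10×2 + 11×1 + 13×1 = 113
D: 8×2 + 14×2 + 9×4 + 10×1 + 11×0 + 13×0 = 90
E: 8×4 + 14×0 + 9×1 + 10×4 + 11×3 + 13×2 = 140

A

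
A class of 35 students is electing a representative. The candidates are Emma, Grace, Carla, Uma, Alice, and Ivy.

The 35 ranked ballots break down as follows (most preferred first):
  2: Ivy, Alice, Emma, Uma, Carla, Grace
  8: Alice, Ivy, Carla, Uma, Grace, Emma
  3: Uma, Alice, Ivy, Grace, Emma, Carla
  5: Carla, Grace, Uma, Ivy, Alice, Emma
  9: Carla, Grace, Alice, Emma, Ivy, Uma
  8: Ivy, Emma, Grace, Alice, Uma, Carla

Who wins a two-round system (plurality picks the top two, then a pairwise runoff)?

Round 1 first-place votes: Emma 0, Grace 0, Carla 14, Uma 3, Alice 8, Ivy 10. Carla and Ivy advance.
Runoff: Carla is ranked above Ivy on 14 ballots, Ivy above Carla on 21.

Ivy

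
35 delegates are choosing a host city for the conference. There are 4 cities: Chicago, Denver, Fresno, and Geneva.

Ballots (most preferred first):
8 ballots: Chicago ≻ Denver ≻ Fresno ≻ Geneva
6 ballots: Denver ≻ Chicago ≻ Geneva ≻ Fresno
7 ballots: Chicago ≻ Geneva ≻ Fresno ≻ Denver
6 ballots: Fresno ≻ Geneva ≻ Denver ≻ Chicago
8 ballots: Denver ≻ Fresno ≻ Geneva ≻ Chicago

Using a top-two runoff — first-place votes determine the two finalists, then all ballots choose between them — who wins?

Round 1 first-place votes: Chicago 15, Denver 14, Fresno 6, Geneva 0. Chicago and Denver advance.
Runoff: Chicago is ranked above Denver on 15 ballots, Denver above Chicago on 20.

Denver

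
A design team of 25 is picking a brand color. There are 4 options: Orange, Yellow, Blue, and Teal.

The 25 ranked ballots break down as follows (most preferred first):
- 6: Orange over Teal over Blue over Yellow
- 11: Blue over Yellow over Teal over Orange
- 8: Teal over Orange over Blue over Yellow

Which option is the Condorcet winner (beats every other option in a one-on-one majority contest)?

Teal vs Orange: 19–6
Teal vs Yellow: 14–11
Teal vs Blue: 14–11
Teal beats every other option.

Teal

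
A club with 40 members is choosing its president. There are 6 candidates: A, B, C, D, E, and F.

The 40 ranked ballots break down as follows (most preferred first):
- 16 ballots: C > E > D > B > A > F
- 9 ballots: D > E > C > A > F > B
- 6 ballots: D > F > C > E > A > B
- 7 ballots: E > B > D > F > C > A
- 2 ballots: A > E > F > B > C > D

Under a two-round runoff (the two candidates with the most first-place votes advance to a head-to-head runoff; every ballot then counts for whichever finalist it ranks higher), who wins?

D

Round 1 first-place votes: A 2, B 0, C 16, D 15, E 7, F 0. C and D advance.
Runoff: C is ranked above D on 18 ballots, D above C on 22.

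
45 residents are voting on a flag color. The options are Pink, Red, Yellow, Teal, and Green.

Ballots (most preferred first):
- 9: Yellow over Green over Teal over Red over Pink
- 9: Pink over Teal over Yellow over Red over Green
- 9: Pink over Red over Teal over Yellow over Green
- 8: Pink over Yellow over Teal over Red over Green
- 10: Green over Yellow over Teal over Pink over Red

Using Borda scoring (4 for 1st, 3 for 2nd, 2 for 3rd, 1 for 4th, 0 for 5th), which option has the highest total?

Pink: 9×0 + 9×4 + 9×4 + 8×4 + 10×1 = 114
Red: 9×1 + 9×1 + 9×3 + 8×1 + 10×0 = 53
Yellow: 9×4 + 9×2 + 9×1 + 8×3 + 10×3 = 117
Teal: 9×2 + 9×3 + 9×2 + 8×2 + 10×2 = 99
Green: 9×3 + 9×0 + 9×0 + 8×0 + 10×4 = 67

Yellow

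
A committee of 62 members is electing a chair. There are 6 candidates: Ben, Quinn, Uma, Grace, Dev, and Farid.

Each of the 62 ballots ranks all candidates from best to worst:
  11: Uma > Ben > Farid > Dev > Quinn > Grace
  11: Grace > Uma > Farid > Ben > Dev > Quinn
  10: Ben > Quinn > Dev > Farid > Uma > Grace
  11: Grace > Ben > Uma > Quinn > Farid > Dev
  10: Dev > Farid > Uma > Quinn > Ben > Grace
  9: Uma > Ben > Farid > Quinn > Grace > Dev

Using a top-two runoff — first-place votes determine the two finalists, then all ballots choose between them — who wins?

Round 1 first-place votes: Ben 10, Quinn 0, Uma 20, Grace 22, Dev 10, Farid 0. Grace and Uma advance.
Runoff: Grace is ranked above Uma on 22 ballots, Uma above Grace on 40.

Uma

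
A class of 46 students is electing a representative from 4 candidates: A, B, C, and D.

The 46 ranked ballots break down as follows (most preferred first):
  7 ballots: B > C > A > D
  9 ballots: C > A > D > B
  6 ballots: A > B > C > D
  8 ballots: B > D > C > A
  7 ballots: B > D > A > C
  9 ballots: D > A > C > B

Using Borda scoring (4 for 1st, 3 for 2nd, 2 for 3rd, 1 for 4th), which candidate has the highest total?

A: 7×2 + 9×3 + 6×4 + 8×1 + 7×2 + 9×3 = 114
B: 7×4 + 9×1 + 6×3 + 8×4 + 7×4 + 9×1 = 124
C: 7×3 + 9×4 + 6×2 + 8×2 + 7×1 + 9×2 = 110
D: 7×1 + 9×2 + 6×1 + 8×3 + 7×3 + 9×4 = 112

B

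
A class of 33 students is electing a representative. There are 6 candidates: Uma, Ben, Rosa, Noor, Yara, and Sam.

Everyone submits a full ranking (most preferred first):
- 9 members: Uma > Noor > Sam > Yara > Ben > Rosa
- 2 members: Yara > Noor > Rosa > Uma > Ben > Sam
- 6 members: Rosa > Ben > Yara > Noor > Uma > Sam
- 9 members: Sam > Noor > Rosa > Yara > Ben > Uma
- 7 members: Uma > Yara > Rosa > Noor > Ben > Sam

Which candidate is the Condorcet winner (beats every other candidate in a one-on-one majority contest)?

Noor vs Uma: 17–16
Noor vs Ben: 27–6
Noor vs Rosa: 20–13
Noor vs Yara: 18–15
Noor vs Sam: 24–9
Noor beats every other candidate.

Noor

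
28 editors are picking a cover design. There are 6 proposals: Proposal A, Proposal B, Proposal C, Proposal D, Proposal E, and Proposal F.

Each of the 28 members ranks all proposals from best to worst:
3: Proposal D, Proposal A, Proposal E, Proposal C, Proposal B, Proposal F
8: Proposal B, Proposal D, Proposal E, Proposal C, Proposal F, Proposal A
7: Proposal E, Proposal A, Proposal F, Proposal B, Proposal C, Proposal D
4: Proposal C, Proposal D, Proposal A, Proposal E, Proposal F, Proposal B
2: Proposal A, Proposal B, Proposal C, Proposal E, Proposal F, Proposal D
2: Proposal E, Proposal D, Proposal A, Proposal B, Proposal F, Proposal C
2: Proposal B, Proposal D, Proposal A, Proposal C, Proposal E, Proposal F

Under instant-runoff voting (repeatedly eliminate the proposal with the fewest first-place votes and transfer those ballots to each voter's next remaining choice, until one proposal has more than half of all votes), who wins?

Round 1: Proposal A 2, Proposal B 10, Proposal C 4, Proposal D 3, Proposal E 9, Proposal F 0. Proposal F eliminated.
Round 2: Proposal A 2, Proposal B 10, Proposal C 4, Proposal D 3, Proposal E 9. Proposal A eliminated.
Round 3: Proposal B 12, Proposal C 4, Proposal D 3, Proposal E 9. Proposal D eliminated.
Round 4: Proposal B 12, Proposal C 4, Proposal E 12. Proposal C eliminated.
Round 5: Proposal B 12, Proposal E 16. Proposal E has a majority (≥15).

Proposal E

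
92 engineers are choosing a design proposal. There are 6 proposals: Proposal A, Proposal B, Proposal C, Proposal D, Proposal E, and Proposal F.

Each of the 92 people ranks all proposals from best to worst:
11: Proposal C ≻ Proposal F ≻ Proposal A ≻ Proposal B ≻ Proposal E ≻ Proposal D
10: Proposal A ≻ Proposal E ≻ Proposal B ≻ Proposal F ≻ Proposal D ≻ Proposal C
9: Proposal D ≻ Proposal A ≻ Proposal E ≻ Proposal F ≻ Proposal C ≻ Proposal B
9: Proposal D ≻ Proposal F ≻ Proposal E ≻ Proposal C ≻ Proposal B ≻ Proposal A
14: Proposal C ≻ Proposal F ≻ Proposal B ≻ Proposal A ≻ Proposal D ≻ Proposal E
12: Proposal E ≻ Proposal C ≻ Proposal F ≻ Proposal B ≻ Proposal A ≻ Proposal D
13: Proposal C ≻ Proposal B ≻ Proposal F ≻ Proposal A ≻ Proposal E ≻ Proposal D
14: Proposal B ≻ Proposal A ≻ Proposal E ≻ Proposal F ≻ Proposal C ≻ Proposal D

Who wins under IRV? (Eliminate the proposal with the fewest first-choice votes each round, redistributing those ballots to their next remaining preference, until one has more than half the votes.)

Round 1: Proposal A 10, Proposal B 14, Proposal C 38, Proposal D 18, Proposal E 12, Proposal F 0. Proposal F eliminated.
Round 2: Proposal A 10, Proposal B 14, Proposal C 38, Proposal D 18, Proposal E 12. Proposal A eliminated.
Round 3: Proposal B 14, Proposal C 38, Proposal D 18, Proposal E 22. Proposal B eliminated.
Round 4: Proposal C 38, Proposal D 18, Proposal E 36. Proposal D eliminated.
Round 5: Proposal C 38, Proposal E 54. Proposal E has a majority (≥47).

Proposal E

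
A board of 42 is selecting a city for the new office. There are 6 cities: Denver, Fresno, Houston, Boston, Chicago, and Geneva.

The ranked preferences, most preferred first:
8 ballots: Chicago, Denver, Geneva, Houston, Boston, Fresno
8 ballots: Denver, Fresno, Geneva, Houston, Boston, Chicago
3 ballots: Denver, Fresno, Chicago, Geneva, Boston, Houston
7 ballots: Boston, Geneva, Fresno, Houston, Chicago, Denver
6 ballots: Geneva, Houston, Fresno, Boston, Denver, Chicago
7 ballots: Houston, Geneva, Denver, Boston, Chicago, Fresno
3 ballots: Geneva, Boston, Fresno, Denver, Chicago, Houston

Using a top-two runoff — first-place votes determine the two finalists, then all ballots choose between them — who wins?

Geneva

Round 1 first-place votes: Denver 11, Fresno 0, Houston 7, Boston 7, Chicago 8, Geneva 9. Denver and Geneva advance.
Runoff: Denver is ranked above Geneva on 19 ballots, Geneva above Denver on 23.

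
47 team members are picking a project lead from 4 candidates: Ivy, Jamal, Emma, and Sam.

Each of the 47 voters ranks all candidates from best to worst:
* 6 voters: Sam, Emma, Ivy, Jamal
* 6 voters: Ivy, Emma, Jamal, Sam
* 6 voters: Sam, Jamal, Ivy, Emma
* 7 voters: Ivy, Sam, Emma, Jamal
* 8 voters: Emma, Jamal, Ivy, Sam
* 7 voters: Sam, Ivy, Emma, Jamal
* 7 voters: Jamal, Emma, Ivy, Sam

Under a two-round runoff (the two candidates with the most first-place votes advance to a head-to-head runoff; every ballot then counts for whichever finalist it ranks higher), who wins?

Ivy

Round 1 first-place votes: Ivy 13, Jamal 7, Emma 8, Sam 19. Sam and Ivy advance.
Runoff: Sam is ranked above Ivy on 19 ballots, Ivy above Sam on 28.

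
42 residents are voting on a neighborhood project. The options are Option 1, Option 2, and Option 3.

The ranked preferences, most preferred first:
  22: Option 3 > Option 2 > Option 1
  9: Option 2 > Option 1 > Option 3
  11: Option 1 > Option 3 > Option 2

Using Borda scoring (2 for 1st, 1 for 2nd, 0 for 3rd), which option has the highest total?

Option 3

Option 1: 22×0 + 9×1 + 11×2 = 31
Option 2: 22×1 + 9×2 + 11×0 = 40
Option 3: 22×2 + 9×0 + 11×1 = 55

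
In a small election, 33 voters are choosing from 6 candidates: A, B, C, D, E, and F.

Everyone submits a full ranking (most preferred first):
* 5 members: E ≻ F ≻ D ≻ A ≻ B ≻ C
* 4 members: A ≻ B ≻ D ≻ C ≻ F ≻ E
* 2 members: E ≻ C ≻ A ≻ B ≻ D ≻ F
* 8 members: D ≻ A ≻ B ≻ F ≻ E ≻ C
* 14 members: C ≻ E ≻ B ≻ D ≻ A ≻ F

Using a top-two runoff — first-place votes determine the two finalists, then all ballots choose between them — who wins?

Round 1 first-place votes: A 4, B 0, C 14, D 8, E 7, F 0. C and D advance.
Runoff: C is ranked above D on 16 ballots, D above C on 17.

D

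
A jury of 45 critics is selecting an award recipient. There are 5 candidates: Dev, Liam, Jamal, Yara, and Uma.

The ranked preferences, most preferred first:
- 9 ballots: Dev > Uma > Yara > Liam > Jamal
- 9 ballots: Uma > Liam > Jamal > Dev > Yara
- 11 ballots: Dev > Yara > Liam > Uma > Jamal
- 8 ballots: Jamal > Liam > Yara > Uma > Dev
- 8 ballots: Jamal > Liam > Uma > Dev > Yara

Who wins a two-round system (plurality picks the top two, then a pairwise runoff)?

Round 1 first-place votes: Dev 20, Liam 0, Jamal 16, Yara 0, Uma 9. Dev and Jamal advance.
Runoff: Dev is ranked above Jamal on 20 ballots, Jamal above Dev on 25.

Jamal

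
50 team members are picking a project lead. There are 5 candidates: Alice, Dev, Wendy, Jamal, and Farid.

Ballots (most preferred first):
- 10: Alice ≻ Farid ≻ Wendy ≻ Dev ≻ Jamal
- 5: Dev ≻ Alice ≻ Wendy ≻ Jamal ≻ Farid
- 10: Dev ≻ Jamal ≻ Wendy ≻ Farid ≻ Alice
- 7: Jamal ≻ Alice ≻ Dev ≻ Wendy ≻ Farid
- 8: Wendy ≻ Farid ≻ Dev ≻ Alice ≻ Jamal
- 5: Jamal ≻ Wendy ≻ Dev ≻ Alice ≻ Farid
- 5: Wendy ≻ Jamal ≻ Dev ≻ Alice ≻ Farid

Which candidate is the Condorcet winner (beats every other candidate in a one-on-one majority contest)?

Wendy

Wendy vs Alice: 28–22
Wendy vs Dev: 28–22
Wendy vs Jamal: 28–22
Wendy vs Farid: 40–10
Wendy beats every other candidate.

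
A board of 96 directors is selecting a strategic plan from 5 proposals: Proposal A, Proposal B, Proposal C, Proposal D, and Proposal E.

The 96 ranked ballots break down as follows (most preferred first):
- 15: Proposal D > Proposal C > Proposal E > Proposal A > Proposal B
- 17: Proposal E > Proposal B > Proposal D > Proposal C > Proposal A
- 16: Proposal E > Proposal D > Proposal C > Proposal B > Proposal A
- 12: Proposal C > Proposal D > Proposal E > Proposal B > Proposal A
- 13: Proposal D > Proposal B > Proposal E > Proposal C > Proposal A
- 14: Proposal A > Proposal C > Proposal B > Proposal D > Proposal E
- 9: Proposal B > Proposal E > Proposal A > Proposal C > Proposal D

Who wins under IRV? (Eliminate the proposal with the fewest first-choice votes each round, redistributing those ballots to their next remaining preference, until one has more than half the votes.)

Round 1: Proposal A 14, Proposal B 9, Proposal C 12, Proposal D 28, Proposal E 33. Proposal B eliminated.
Round 2: Proposal A 14, Proposal C 12, Proposal D 28, Proposal E 42. Proposal C eliminated.
Round 3: Proposal A 14, Proposal D 40, Proposal E 42. Proposal A eliminated.
Round 4: Proposal D 54, Proposal E 42. Proposal D has a majority (≥49).

Proposal D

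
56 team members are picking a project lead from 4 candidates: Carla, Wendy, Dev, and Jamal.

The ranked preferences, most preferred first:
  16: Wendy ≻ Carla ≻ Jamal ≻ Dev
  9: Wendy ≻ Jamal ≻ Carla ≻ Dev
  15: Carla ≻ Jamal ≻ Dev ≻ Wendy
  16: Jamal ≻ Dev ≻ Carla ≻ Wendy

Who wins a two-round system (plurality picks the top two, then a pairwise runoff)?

Round 1 first-place votes: Carla 15, Wendy 25, Dev 0, Jamal 16. Wendy and Jamal advance.
Runoff: Wendy is ranked above Jamal on 25 ballots, Jamal above Wendy on 31.

Jamal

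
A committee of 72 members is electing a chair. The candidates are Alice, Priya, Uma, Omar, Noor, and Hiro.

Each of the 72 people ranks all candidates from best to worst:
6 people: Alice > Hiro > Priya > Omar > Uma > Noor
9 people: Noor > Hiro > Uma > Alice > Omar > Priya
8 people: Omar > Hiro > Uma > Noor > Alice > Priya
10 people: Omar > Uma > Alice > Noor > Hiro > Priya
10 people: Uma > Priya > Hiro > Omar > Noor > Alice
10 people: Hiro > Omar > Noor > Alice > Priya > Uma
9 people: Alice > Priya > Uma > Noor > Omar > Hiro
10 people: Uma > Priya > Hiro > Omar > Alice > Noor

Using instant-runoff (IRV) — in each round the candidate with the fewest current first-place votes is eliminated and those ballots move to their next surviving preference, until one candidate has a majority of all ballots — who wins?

Round 1: Alice 15, Priya 0, Uma 20, Omar 18, Noor 9, Hiro 10. Priya eliminated.
Round 2: Alice 15, Uma 20, Omar 18, Noor 9, Hiro 10. Noor eliminated.
Round 3: Alice 15, Uma 20, Omar 18, Hiro 19. Alice eliminated.
Round 4: Uma 29, Omar 18, Hiro 25. Omar eliminated.
Round 5: Uma 39, Hiro 33. Uma has a majority (≥37).

Uma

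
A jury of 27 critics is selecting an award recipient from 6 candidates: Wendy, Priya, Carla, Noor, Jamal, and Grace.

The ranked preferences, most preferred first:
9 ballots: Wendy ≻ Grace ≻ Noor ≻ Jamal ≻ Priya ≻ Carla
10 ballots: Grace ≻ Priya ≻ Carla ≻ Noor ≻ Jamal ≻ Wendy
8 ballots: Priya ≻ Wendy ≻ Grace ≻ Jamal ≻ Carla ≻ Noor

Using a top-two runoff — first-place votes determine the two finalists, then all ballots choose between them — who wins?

Round 1 first-place votes: Wendy 9, Priya 8, Carla 0, Noor 0, Jamal 0, Grace 10. Grace and Wendy advance.
Runoff: Grace is ranked above Wendy on 10 ballots, Wendy above Grace on 17.

Wendy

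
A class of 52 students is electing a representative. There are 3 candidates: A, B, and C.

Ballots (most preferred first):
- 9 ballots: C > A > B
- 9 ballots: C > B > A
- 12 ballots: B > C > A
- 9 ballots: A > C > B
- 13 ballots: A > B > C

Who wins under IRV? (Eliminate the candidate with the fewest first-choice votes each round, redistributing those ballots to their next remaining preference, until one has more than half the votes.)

C

Round 1: A 22, B 12, C 18. B eliminated.
Round 2: A 22, C 30. C has a majority (≥27).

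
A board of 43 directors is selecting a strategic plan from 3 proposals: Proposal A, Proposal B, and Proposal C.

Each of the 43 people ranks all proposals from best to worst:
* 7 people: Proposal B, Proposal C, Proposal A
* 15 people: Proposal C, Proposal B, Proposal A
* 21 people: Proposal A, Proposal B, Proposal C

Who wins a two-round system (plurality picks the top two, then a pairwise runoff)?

Round 1 first-place votes: Proposal A 21, Proposal B 7, Proposal C 15. Proposal A and Proposal C advance.
Runoff: Proposal A is ranked above Proposal C on 21 ballots, Proposal C above Proposal A on 22.

Proposal C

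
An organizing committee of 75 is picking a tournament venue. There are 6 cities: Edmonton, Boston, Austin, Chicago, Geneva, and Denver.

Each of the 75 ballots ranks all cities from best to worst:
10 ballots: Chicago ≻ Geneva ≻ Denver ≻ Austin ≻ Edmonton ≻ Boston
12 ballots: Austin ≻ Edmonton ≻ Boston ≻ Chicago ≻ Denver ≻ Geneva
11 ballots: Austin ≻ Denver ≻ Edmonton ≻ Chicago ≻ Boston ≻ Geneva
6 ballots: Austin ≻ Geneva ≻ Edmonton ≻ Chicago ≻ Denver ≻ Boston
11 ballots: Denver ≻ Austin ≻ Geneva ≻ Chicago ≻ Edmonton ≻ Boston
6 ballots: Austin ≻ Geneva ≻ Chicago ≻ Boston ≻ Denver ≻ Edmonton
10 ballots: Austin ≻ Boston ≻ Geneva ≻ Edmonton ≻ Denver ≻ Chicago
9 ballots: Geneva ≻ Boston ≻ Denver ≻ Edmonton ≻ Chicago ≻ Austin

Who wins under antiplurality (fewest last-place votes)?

Denver

Last-place votes: Edmonton 6, Boston 27, Austin 9, Chicago 10, Geneva 23, Denver 0.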